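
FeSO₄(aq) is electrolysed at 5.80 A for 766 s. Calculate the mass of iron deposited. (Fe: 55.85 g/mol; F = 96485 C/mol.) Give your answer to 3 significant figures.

1.29 g

Q = 5.80 A × 766 s = 4443 C
n(e⁻) = Q/F = 4443/96485 = 0.04605 mol
Fe²⁺ + 2e⁻ → Fe, so n(Fe) = 0.04605 / 2 = 0.02303 mol
m = 0.02303 × 55.85 = 1.29 g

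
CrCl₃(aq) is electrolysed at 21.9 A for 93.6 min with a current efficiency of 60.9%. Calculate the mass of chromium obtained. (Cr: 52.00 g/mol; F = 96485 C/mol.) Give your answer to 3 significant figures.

Q = 21.9 × 5616 = 1.230×10^5 C
n(e⁻) = 1.230×10^5 / 96485 = 1.275 mol
Cr³⁺ + 3e⁻ → Cr, so theoretical m(Cr) = 0.4250 × 52.00 = 22.10 g
Actual mass = 60.9% × 22.10 = 13.5 g

13.5 g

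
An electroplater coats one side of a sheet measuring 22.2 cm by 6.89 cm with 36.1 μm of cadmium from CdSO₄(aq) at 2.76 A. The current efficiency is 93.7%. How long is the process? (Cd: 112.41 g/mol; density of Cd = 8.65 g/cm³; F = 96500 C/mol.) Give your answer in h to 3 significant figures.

0.881 h

Plated area = 22.2 × 6.89 = 153.0 cm²
Volume = 153.0 × 36.1×10⁻⁴ cm = 0.5523 cm³
m(Cd) = 0.5523 × 8.65 = 4.777 g
n(Cd) = 4.777 / 112.41 = 0.04250 mol; n(e⁻) = 2 × 0.04250 = 0.08500 mol
Q = 0.08500 × 96500 / 0.937 = 8754 C
t = 8754 / 2.76 = 3172 s = 0.881 h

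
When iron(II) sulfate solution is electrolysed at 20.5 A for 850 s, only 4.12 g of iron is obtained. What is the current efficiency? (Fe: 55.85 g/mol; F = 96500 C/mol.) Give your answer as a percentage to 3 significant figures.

81.7%

Q = 20.5 × 850 = 17430 C
n(e⁻) = 17430 / 96500 = 0.1806 mol
Fe²⁺ + 2e⁻ → Fe, so theoretical n(Fe) = 0.09030 mol → 5.043 g
Efficiency = 4.12 / 5.043 = 0.8170 = 81.7%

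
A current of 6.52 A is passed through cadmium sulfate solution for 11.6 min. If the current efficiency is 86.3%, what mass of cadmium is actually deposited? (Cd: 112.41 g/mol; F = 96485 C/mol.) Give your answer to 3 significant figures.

Q = 6.52 × 696 = 4538 C
n(e⁻) = 4538 / 96485 = 0.04703 mol
Cd²⁺ + 2e⁻ → Cd, so theoretical m(Cd) = 0.02352 × 112.41 = 2.644 g
Actual mass = 86.3% × 2.644 = 2.28 g

2.28 g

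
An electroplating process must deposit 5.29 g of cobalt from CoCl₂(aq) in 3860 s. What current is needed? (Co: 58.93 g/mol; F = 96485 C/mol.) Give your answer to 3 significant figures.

n(Co) = 5.29 / 58.93 = 0.08977 mol
Co²⁺ + 2e⁻ → Co, so n(e⁻) = 2 × 0.08977 = 0.1795 mol
Q = 0.1795 × 96485 = 17320 C
I = Q / t = 17320 / 3860 s = 4.49 A

4.49 A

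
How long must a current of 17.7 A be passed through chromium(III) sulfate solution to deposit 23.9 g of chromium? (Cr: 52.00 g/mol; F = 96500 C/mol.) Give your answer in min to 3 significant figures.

n(Cr) = 23.9 / 52.00 = 0.4596 mol
Cr³⁺ + 3e⁻ → Cr, so n(e⁻) = 3 × 0.4596 = 1.379 mol
Q = 1.379 × 96500 = 1.331×10^5 C
t = Q / I = 1.331×10^5 / 17.7 = 7520 s = 125 min

125 min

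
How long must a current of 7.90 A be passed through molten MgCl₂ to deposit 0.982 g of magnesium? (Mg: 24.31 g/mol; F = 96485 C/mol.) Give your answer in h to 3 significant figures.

0.274 h

n(Mg) = 0.982 / 24.31 = 0.04039 mol
Mg²⁺ + 2e⁻ → Mg, so n(e⁻) = 2 × 0.04039 = 0.08078 mol
Q = 0.08078 × 96485 = 7794 C
t = Q / I = 7794 / 7.90 = 986.6 s = 0.274 h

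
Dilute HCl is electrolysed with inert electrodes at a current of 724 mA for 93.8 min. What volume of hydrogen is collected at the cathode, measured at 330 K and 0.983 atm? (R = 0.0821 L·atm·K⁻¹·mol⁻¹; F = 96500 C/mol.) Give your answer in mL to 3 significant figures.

582 mL

Charge passed = 0.724 × 5628 = 4075 C
n(e⁻) = 4075 / 96500 = 0.04223 mol
2H⁺ + 2e⁻ → H₂, so n(H₂) = 0.04223 / 2 = 0.02112 mol
V = nRT/P = 0.02112 × 0.0821 × 330 / 0.983 = 0.5821 L
= 582 mL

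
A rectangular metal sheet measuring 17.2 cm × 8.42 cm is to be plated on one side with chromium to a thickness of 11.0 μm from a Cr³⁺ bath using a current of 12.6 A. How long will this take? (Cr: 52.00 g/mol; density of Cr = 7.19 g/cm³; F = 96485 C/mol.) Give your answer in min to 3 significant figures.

8.43 min

Plated area = 17.2 × 8.42 = 144.8 cm²
Volume = 144.8 × 11.0×10⁻⁴ cm = 0.1593 cm³
m(Cr) = 0.1593 × 7.19 = 1.145 g
n(Cr) = 1.145 / 52.00 = 0.02202 mol; n(e⁻) = 3 × 0.02202 = 0.06606 mol
Q = 0.06606 × 96485 = 6374 C
t = 6374 / 12.6 = 505.9 s = 8.43 min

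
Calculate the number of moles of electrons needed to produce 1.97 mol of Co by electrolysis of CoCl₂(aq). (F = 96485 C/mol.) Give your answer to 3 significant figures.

Co²⁺ + 2e⁻ → Co, so n(e⁻) = 2 × 1.97 = 3.940 mol

3.94 mol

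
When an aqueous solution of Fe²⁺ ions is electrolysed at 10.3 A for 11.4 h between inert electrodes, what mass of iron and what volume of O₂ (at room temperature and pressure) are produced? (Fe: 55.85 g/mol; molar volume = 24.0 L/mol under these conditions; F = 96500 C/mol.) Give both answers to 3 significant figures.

122 g Fe; 26.3 L O₂

Q = 10.3 × 41040 = 4.227×10^5 C; n(e⁻) = 4.227×10^5 / 96500 = 4.380 mol
Cathode: Fe²⁺ + 2e⁻ → Fe → n(Fe) = 4.380/2 = 2.190 mol → 122 g
Anode: 2H₂O → O₂ + 4H⁺ + 4e⁻ → n(O₂) = 4.380/4 = 1.095 mol → 26.3 L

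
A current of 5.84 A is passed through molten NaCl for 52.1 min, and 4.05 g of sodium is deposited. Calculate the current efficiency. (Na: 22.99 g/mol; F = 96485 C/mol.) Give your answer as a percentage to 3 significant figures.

Q = 5.84 × 3126 = 18260 C
n(e⁻) = 18260 / 96485 = 0.1893 mol
Na⁺ + e⁻ → Na, so theoretical n(Na) = 0.1893 mol → 4.352 g
Efficiency = 4.05 / 4.352 = 0.9306 = 93.1%

93.1%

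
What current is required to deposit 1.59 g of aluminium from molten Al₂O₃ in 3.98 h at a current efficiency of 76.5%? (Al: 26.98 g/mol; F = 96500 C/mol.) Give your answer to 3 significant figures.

n(Al) = 1.59 / 26.98 = 0.05893 mol
Al³⁺ + 3e⁻ → Al, so n(e⁻) = 3 × 0.05893 = 0.1768 mol
Q = 0.1768 × 96500 / 0.765 = 22300 C
I = Q / t = 22300 / 14328 s = 1.56 A

1.56 A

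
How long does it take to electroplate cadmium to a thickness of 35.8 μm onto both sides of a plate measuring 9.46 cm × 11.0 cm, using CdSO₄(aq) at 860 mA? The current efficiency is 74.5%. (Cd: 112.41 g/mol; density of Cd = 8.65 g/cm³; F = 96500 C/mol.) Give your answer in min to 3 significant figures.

Plated area = 2 × 9.46 × 11.0 = 208.1 cm²
Volume = 208.1 × 35.8×10⁻⁴ cm = 0.7450 cm³
m(Cd) = 0.7450 × 8.65 = 6.444 g
n(Cd) = 6.444 / 112.41 = 0.05733 mol; n(e⁻) = 2 × 0.05733 = 0.1147 mol
Q = 0.1147 × 96500 / 0.745 = 14860 C
t = 14860 / 0.860 = 17280 s = 288 min

288 min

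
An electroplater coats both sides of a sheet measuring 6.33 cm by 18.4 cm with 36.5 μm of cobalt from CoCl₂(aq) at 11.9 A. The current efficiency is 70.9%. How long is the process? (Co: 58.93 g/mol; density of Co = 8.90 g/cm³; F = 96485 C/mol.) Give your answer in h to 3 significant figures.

Plated area = 2 × 6.33 × 18.4 = 232.9 cm²
Volume = 232.9 × 36.5×10⁻⁴ cm = 0.8501 cm³
m(Co) = 0.8501 × 8.90 = 7.566 g
n(Co) = 7.566 / 58.93 = 0.1284 mol; n(e⁻) = 2 × 0.1284 = 0.2568 mol
Q = 0.2568 × 96485 / 0.709 = 34950 C
t = 34950 / 11.9 = 2937 s = 0.816 h

0.816 h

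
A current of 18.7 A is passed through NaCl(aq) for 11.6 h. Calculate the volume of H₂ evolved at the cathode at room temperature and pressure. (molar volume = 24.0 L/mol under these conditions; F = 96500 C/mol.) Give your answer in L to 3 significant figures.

Charge passed = 18.7 × 41760 = 7.809×10^5 C
n(e⁻) = Q/F = 7.809×10^5/96500 = 8.092 mol
2H⁺ + 2e⁻ → H₂, so n(H₂) = 8.092 / 2 = 4.046 mol
V = 4.046 × 24.0 = 97.10 L

97.1 L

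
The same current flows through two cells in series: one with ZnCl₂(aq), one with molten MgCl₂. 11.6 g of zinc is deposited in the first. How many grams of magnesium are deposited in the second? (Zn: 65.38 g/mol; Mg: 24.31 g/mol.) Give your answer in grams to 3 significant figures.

4.31 g

n(Zn) = 11.6 / 65.38 = 0.1774 mol
Zn²⁺ + 2e⁻ → Zn, so n(e⁻) = 2 × 0.1774 = 0.3548 mol
Same current for the same time ⇒ same n(e⁻) = 0.3548 mol in both cells.
Mg²⁺ + 2e⁻ → Mg, so n(Mg) = 0.3548 / 2 = 0.1774 mol
m(Mg) = 0.1774 × 24.31 = 4.31 g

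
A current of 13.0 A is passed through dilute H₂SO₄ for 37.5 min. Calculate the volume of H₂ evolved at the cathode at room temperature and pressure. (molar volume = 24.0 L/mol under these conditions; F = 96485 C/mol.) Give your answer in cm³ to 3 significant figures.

Q = It = 13.0 × 2250 = 29250 C
n(e⁻) = Q/F = 29250/96485 = 0.3032 mol
2H⁺ + 2e⁻ → H₂, so n(H₂) = 0.3032 / 2 = 0.1516 mol
V = 0.1516 × 24.0 = 3.638 L
= 3640 cm³

3640 cm³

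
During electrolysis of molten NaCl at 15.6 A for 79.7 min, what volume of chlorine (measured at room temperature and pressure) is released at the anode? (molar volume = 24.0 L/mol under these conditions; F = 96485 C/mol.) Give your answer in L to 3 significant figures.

Q = It = 15.6 × 4782 = 74600 C
n(e⁻) = Q/F = 74600/96485 = 0.7732 mol
2Cl⁻ → Cl₂ + 2e⁻, so n(Cl₂) = 0.7732 / 2 = 0.3866 mol
V = 0.3866 × 24.0 = 9.278 L

9.28 L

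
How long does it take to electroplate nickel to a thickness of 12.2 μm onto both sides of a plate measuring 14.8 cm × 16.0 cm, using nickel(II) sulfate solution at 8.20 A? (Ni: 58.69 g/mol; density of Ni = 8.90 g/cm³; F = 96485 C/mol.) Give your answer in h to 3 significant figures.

0.573 h

Plated area = 2 × 14.8 × 16.0 = 473.6 cm²
Volume = 473.6 × 12.2×10⁻⁴ cm = 0.5778 cm³
m(Ni) = 0.5778 × 8.90 = 5.142 g
n(Ni) = 5.142 / 58.69 = 0.08761 mol; n(e⁻) = 2 × 0.08761 = 0.1752 mol
Q = 0.1752 × 96485 = 16900 C
t = 16900 / 8.20 = 2061 s = 0.573 h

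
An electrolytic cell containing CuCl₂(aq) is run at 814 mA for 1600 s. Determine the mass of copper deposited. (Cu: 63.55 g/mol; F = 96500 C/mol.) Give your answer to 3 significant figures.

Charge passed = 0.814 × 1600 = 1302 C
n(e⁻) = 1302 / 96500 = 0.01349 mol
Cu²⁺ + 2e⁻ → Cu, so n(Cu) = 0.01349 / 2 = 0.006745 mol
m = 0.006745 × 63.55 = 0.429 g

0.429 g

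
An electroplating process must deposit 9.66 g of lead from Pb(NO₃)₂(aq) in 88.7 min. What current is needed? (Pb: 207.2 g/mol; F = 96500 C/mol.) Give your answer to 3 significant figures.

1.69 A

n(Pb) = 9.66 / 207.2 = 0.04662 mol
Pb²⁺ + 2e⁻ → Pb, so n(e⁻) = 2 × 0.04662 = 0.09324 mol
Q = 0.09324 × 96500 = 8998 C
I = Q / t = 8998 / 5322 s = 1.69 A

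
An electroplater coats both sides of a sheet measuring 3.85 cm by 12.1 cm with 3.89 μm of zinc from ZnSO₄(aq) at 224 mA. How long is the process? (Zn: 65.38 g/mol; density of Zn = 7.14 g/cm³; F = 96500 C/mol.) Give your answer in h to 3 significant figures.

0.947 h

Plated area = 2 × 3.85 × 12.1 = 93.17 cm²
Volume = 93.17 × 3.89×10⁻⁴ cm = 0.03624 cm³
m(Zn) = 0.03624 × 7.14 = 0.2588 g
n(Zn) = 0.2588 / 65.38 = 0.003958 mol; n(e⁻) = 2 × 0.003958 = 0.007916 mol
Q = 0.007916 × 96500 = 763.9 C
t = 763.9 / 0.224 = 3410 s = 0.947 h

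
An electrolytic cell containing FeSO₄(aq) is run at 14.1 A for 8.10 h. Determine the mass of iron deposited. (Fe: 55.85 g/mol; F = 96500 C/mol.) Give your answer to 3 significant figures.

119 g

Charge passed = 14.1 × 29160 = 4.112×10^5 C
Moles of electrons = 4.112×10^5 / 96500 = 4.261 mol
Fe²⁺ + 2e⁻ → Fe, so n(Fe) = 4.261 / 2 = 2.131 mol
m = 2.131 × 55.85 = 119 g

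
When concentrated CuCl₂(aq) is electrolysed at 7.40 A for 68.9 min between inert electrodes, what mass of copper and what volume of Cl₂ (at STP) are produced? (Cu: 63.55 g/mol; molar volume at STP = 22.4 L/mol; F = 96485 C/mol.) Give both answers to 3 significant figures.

10.1 g Cu; 3.55 L Cl₂

Q = 7.40 × 4134 = 30590 C; n(e⁻) = 30590 / 96485 = 0.3170 mol
Cathode: Cu²⁺ + 2e⁻ → Cu → n(Cu) = 0.3170/2 = 0.1585 mol → 10.1 g
Anode: 2Cl⁻ → Cl₂ + 2e⁻ → n(Cl₂) = 0.3170/2 = 0.1585 mol → 3.55 L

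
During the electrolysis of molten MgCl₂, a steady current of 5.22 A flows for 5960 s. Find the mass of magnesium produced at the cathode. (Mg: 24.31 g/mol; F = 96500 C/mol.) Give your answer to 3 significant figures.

Q = 5.22 A × 5960 s = 31110 C
n(e⁻) = 31110 / 96500 = 0.3224 mol
Mg²⁺ + 2e⁻ → Mg, so n(Mg) = 0.3224 / 2 = 0.1612 mol
m = 0.1612 × 24.31 = 3.92 g

3.92 g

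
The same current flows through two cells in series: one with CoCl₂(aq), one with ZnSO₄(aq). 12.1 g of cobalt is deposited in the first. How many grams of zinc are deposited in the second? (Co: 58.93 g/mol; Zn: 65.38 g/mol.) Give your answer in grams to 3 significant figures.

13.4 g

n(Co) = 12.1 / 58.93 = 0.2053 mol
Co²⁺ + 2e⁻ → Co, so n(e⁻) = 2 × 0.2053 = 0.4106 mol
Same current for the same time ⇒ same n(e⁻) = 0.4106 mol in both cells.
Zn²⁺ + 2e⁻ → Zn, so n(Zn) = 0.4106 / 2 = 0.2053 mol
m(Zn) = 0.2053 × 65.38 = 13.4 g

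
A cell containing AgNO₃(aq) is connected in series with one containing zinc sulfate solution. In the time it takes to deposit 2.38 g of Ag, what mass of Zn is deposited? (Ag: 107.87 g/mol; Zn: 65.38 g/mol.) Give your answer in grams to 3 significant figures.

0.721 g

n(Ag) = 2.38 / 107.87 = 0.02206 mol
Ag⁺ + e⁻ → Ag, so n(e⁻) = 0.02206 mol
The cells are in series, so the same charge (and hence the same n(e⁻) = 0.02206 mol) passes through both.
Zn²⁺ + 2e⁻ → Zn, so n(Zn) = 0.02206 / 2 = 0.01103 mol
m(Zn) = 0.01103 × 65.38 = 0.721 g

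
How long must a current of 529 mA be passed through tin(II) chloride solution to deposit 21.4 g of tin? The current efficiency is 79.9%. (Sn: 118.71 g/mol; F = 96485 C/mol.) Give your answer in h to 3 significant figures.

n(Sn) = 21.4 / 118.71 = 0.1803 mol
Sn²⁺ + 2e⁻ → Sn, so n(e⁻) = 2 × 0.1803 = 0.3606 mol
Q = 0.3606 × 96485 / 0.799 = 43550 C
t = Q / I = 43550 / 0.529 = 82330 s = 22.9 h

22.9 h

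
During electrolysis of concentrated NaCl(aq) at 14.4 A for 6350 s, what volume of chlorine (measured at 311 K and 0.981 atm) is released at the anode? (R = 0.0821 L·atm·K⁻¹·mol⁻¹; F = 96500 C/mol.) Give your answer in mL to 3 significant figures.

Q = 14.4 A × 6350 s = 91440 C
Moles of electrons = 91440 / 96500 = 0.9476 mol
2Cl⁻ → Cl₂ + 2e⁻, so n(Cl₂) = 0.9476 / 2 = 0.4738 mol
V = nRT/P = 0.4738 × 0.0821 × 311 / 0.981 = 12.33 L
= 12300 mL

12300 mL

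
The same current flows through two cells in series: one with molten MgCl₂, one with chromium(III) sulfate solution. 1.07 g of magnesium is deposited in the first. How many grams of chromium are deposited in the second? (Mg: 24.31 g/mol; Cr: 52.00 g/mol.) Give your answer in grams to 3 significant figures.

1.53 g

n(Mg) = 1.07 / 24.31 = 0.04401 mol
Mg²⁺ + 2e⁻ → Mg, so n(e⁻) = 2 × 0.04401 = 0.08802 mol
Same current for the same time ⇒ same n(e⁻) = 0.08802 mol in both cells.
Cr³⁺ + 3e⁻ → Cr, so n(Cr) = 0.08802 / 3 = 0.02934 mol
m(Cr) = 0.02934 × 52.00 = 1.53 g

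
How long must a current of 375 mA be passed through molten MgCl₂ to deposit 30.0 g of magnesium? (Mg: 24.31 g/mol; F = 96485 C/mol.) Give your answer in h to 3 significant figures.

176 h

n(Mg) = 30.0 / 24.31 = 1.234 mol
Mg²⁺ + 2e⁻ → Mg, so n(e⁻) = 2 × 1.234 = 2.468 mol
Q = 2.468 × 96485 = 2.381×10^5 C
t = Q / I = 2.381×10^5 / 0.375 = 6.349×10^5 s = 176 h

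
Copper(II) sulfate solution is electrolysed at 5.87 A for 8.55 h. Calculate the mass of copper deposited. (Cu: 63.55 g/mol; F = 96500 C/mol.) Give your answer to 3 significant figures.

59.5 g

Q = 5.87 A × 30780 s = 1.807×10^5 C
n(e⁻) = 1.807×10^5 / 96500 = 1.873 mol
Cu²⁺ + 2e⁻ → Cu, so n(Cu) = 1.873 / 2 = 0.9365 mol
m = 0.9365 × 63.55 = 59.5 g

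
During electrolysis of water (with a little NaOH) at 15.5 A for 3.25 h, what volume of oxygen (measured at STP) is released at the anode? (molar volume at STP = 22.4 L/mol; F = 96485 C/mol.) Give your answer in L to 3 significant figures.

Q = 15.5 A × 11700 s = 1.814×10^5 C
n(e⁻) = 1.814×10^5 / 96485 = 1.880 mol
2H₂O → O₂ + 4H⁺ + 4e⁻, so n(O₂) = 1.880 / 4 = 0.4700 mol
V = 0.4700 × 22.4 = 10.53 L

10.5 L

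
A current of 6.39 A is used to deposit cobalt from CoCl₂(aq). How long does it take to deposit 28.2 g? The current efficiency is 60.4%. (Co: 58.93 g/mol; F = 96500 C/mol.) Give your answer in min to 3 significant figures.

399 min

n(Co) = 28.2 / 58.93 = 0.4785 mol
Co²⁺ + 2e⁻ → Co, so n(e⁻) = 2 × 0.4785 = 0.9570 mol
Q = 0.9570 × 96500 / 0.604 = 1.529×10^5 C
t = Q / I = 1.529×10^5 / 6.39 = 23930 s = 399 min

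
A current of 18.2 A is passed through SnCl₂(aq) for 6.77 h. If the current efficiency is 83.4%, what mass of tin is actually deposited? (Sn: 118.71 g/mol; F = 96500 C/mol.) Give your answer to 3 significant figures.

Q = 18.2 × 24372 = 4.436×10^5 C
n(e⁻) = 4.436×10^5 / 96500 = 4.597 mol
Sn²⁺ + 2e⁻ → Sn, so theoretical m(Sn) = 2.299 × 118.71 = 272.9 g
Actual mass = 83.4% × 272.9 = 228 g

228 g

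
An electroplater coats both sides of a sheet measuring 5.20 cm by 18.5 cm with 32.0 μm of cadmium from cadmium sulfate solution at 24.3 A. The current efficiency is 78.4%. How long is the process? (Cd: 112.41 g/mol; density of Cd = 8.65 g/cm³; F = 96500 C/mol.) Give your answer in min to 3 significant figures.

8.00 min

Plated area = 2 × 5.20 × 18.5 = 192.4 cm²
Volume = 192.4 × 32.0×10⁻⁴ cm = 0.6157 cm³
m(Cd) = 0.6157 × 8.65 = 5.326 g
n(Cd) = 5.326 / 112.41 = 0.04738 mol; n(e⁻) = 2 × 0.04738 = 0.09476 mol
Q = 0.09476 × 96500 / 0.784 = 11660 C
t = 11660 / 24.3 = 479.8 s = 8.00 min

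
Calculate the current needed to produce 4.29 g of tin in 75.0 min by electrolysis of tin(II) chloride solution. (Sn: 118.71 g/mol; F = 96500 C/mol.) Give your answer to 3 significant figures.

1.55 A

n(Sn) = 4.29 / 118.71 = 0.03614 mol
Sn²⁺ + 2e⁻ → Sn, so n(e⁻) = 2 × 0.03614 = 0.07228 mol
Q = 0.07228 × 96500 = 6975 C
I = Q / t = 6975 / 4500 s = 1.55 A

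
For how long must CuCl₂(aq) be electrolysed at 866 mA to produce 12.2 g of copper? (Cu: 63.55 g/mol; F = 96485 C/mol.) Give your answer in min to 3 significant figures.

713 min

n(Cu) = 12.2 / 63.55 = 0.1920 mol
Cu²⁺ + 2e⁻ → Cu, so n(e⁻) = 2 × 0.1920 = 0.3840 mol
Q = 0.3840 × 96485 = 37050 C
t = Q / I = 37050 / 0.866 = 42780 s = 713 min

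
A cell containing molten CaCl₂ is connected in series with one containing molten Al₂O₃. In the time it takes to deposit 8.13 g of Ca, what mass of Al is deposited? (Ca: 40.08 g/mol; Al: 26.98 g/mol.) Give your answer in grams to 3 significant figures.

3.65 g

n(Ca) = 8.13 / 40.08 = 0.2028 mol
Ca²⁺ + 2e⁻ → Ca, so n(e⁻) = 2 × 0.2028 = 0.4056 mol
The cells are in series, so the same charge (and hence the same n(e⁻) = 0.4056 mol) passes through both.
Al³⁺ + 3e⁻ → Al, so n(Al) = 0.4056 / 3 = 0.1352 mol
m(Al) = 0.1352 × 26.98 = 3.65 g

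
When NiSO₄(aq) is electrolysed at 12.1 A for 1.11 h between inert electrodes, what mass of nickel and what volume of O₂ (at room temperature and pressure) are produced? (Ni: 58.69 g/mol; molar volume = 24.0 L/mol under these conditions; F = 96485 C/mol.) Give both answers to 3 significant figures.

Q = 12.1 × 3996 = 48350 C; n(e⁻) = 48350 / 96485 = 0.5011 mol
Cathode: Ni²⁺ + 2e⁻ → Ni → n(Ni) = 0.5011/2 = 0.2506 mol → 14.7 g
Anode: 2H₂O → O₂ + 4H⁺ + 4e⁻ → n(O₂) = 0.5011/4 = 0.1253 mol → 3.01 L

14.7 g Ni; 3.01 L O₂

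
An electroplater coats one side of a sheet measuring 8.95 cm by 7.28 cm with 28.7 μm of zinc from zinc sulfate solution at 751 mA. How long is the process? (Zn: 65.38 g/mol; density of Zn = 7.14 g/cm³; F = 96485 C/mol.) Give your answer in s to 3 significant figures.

Plated area = 8.95 × 7.28 = 65.16 cm²
Volume = 65.16 × 28.7×10⁻⁴ cm = 0.1870 cm³
m(Zn) = 0.1870 × 7.14 = 1.335 g
n(Zn) = 1.335 / 65.38 = 0.02042 mol; n(e⁻) = 2 × 0.02042 = 0.04084 mol
Q = 0.04084 × 96485 = 3940 C
t = 3940 / 0.751 = 5246 s

5250 s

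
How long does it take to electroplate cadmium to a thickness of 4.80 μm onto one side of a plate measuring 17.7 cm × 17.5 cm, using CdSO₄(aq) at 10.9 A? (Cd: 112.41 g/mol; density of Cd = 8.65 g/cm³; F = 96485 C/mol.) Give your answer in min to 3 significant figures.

Plated area = 17.7 × 17.5 = 309.8 cm²
Volume = 309.8 × 4.80×10⁻⁴ cm = 0.1487 cm³
m(Cd) = 0.1487 × 8.65 = 1.286 g
n(Cd) = 1.286 / 112.41 = 0.01144 mol; n(e⁻) = 2 × 0.01144 = 0.02288 mol
Q = 0.02288 × 96485 = 2208 C
t = 2208 / 10.9 = 202.6 s = 3.38 min

3.38 min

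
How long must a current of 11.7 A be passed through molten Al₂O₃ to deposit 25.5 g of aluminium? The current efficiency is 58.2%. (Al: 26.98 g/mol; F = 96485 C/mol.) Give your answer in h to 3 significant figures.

11.2 h

n(Al) = 25.5 / 26.98 = 0.9451 mol
Al³⁺ + 3e⁻ → Al, so n(e⁻) = 3 × 0.9451 = 2.835 mol
Q = 2.835 × 96485 / 0.582 = 4.700×10^5 C
t = Q / I = 4.700×10^5 / 11.7 = 40170 s = 11.2 h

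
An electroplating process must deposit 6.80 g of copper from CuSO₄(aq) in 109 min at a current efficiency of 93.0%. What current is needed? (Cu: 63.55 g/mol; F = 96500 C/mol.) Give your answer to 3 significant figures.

n(Cu) = 6.80 / 63.55 = 0.1070 mol
Cu²⁺ + 2e⁻ → Cu, so n(e⁻) = 2 × 0.1070 = 0.2140 mol
Q = 0.2140 × 96500 / 0.930 = 22210 C
I = Q / t = 22210 / 6540 s = 3.40 A

3.40 A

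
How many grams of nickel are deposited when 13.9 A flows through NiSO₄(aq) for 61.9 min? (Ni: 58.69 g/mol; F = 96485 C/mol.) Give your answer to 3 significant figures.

Q = It = 13.9 × 3714 = 51620 C
n(e⁻) = Q/F = 51620/96485 = 0.5350 mol
Ni²⁺ + 2e⁻ → Ni, so n(Ni) = 0.5350 / 2 = 0.2675 mol
m = 0.2675 × 58.69 = 15.7 g

15.7 g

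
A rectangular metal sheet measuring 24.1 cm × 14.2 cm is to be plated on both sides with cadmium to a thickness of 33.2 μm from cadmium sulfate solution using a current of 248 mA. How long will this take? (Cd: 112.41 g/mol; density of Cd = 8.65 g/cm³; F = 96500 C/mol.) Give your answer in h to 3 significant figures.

Plated area = 2 × 24.1 × 14.2 = 684.4 cm²
Volume = 684.4 × 33.2×10⁻⁴ cm = 2.272 cm³
m(Cd) = 2.272 × 8.65 = 19.65 g
n(Cd) = 19.65 / 112.41 = 0.1748 mol; n(e⁻) = 2 × 0.1748 = 0.3496 mol
Q = 0.3496 × 96500 = 33740 C
t = 33740 / 0.248 = 1.360×10^5 s = 37.8 h

37.8 h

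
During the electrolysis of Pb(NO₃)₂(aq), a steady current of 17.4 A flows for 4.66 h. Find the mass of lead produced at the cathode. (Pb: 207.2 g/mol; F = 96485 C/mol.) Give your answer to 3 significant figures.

Charge passed = 17.4 × 16776 = 2.919×10^5 C
n(e⁻) = 2.919×10^5 / 96485 = 3.025 mol
Pb²⁺ + 2e⁻ → Pb, so n(Pb) = 3.025 / 2 = 1.513 mol
m = 1.513 × 207.2 = 313 g

313 g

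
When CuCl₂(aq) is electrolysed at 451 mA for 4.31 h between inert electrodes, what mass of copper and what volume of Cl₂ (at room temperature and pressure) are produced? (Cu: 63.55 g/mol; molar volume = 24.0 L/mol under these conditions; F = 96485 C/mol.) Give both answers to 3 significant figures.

Q = 0.451 × 15516 = 6998 C; n(e⁻) = 6998 / 96485 = 0.07253 mol
Cathode: Cu²⁺ + 2e⁻ → Cu → n(Cu) = 0.07253/2 = 0.03627 mol → 2.30 g
Anode: 2Cl⁻ → Cl₂ + 2e⁻ → n(Cl₂) = 0.07253/2 = 0.03627 mol → 0.870 L

2.30 g Cu; 0.870 L Cl₂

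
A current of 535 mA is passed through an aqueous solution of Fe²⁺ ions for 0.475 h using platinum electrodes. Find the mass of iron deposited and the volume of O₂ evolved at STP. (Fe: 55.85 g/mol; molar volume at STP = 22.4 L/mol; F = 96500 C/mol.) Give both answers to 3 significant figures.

0.265 g Fe; 0.0531 L O₂

Q = 0.535 × 1710 = 914.9 C; n(e⁻) = 914.9 / 96500 = 0.009481 mol
Cathode: Fe²⁺ + 2e⁻ → Fe → n(Fe) = 0.009481/2 = 0.004741 mol → 0.265 g
Anode: 2H₂O → O₂ + 4H⁺ + 4e⁻ → n(O₂) = 0.009481/4 = 0.002370 mol → 0.0531 L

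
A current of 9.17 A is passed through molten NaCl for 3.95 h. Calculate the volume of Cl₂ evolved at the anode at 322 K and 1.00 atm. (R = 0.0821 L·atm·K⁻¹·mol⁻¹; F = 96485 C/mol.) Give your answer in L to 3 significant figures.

17.9 L

Charge passed = 9.17 × 14220 = 1.304×10^5 C
n(e⁻) = 1.304×10^5 / 96485 = 1.352 mol
2Cl⁻ → Cl₂ + 2e⁻, so n(Cl₂) = 1.352 / 2 = 0.6760 mol
V = nRT/P = 0.6760 × 0.0821 × 322 / 1.00 = 17.87 L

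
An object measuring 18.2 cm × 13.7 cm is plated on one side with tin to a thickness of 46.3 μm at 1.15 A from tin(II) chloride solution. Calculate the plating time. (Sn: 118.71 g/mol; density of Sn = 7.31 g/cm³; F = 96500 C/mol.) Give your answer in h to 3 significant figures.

Plated area = 18.2 × 13.7 = 249.3 cm²
Volume = 249.3 × 46.3×10⁻⁴ cm = 1.154 cm³
m(Sn) = 1.154 × 7.31 = 8.436 g
n(Sn) = 8.436 / 118.71 = 0.07106 mol; n(e⁻) = 2 × 0.07106 = 0.1421 mol
Q = 0.1421 × 96500 = 13710 C
t = 13710 / 1.15 = 11920 s = 3.31 h

3.31 h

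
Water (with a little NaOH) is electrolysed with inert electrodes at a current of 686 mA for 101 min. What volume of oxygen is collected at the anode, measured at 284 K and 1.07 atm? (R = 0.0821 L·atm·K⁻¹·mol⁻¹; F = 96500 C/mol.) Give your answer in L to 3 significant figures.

0.235 L

Charge passed = 0.686 × 6060 = 4157 C
n(e⁻) = 4157 / 96500 = 0.04308 mol
2H₂O → O₂ + 4H⁺ + 4e⁻, so n(O₂) = 0.04308 / 4 = 0.01077 mol
V = nRT/P = 0.01077 × 0.0821 × 284 / 1.07 = 0.2347 L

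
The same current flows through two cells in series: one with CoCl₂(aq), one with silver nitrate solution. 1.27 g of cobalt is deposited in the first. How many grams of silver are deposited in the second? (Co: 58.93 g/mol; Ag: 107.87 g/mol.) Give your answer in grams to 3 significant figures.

4.65 g

n(Co) = 1.27 / 58.93 = 0.02155 mol
Co²⁺ + 2e⁻ → Co, so n(e⁻) = 2 × 0.02155 = 0.04310 mol
Same current for the same time ⇒ same n(e⁻) = 0.04310 mol in both cells.
Ag⁺ + e⁻ → Ag, so n(Ag) = 0.04310 mol
m(Ag) = 0.04310 × 107.87 = 4.65 g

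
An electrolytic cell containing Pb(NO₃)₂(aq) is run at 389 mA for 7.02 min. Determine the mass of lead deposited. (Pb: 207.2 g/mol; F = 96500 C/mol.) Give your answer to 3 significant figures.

0.176 g

Charge passed = 0.389 × 421.2 = 163.8 C
Moles of electrons = 163.8 / 96500 = 0.001697 mol
Pb²⁺ + 2e⁻ → Pb, so n(Pb) = 0.001697 / 2 = 8.485×10^-4 mol
m = 8.485×10^-4 × 207.2 = 0.176 g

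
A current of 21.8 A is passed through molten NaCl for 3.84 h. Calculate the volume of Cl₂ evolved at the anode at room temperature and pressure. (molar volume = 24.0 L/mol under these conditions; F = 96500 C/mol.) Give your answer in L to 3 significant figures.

Q = It = 21.8 × 13824 = 3.014×10^5 C
n(e⁻) = Q/F = 3.014×10^5/96500 = 3.123 mol
2Cl⁻ → Cl₂ + 2e⁻, so n(Cl₂) = 3.123 / 2 = 1.562 mol
V = 1.562 × 24.0 = 37.49 L

37.5 L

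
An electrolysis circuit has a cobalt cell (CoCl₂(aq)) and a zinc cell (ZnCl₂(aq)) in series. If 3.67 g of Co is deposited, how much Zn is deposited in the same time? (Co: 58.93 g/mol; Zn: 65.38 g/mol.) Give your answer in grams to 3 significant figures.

4.07 g

n(Co) = 3.67 / 58.93 = 0.06228 mol
Co²⁺ + 2e⁻ → Co, so n(e⁻) = 2 × 0.06228 = 0.1246 mol
In series, the same 0.1246 mol of electrons flows through the second cell.
Zn²⁺ + 2e⁻ → Zn, so n(Zn) = 0.1246 / 2 = 0.06230 mol
m(Zn) = 0.06230 × 65.38 = 4.07 g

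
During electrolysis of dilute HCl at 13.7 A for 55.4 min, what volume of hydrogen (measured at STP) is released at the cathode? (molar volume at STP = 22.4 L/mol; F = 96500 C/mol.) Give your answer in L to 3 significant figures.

5.29 L

Q = It = 13.7 × 3324 = 45540 C
n(e⁻) = 45540 / 96500 = 0.4719 mol
2H⁺ + 2e⁻ → H₂, so n(H₂) = 0.4719 / 2 = 0.2360 mol
V = 0.2360 × 22.4 = 5.286 L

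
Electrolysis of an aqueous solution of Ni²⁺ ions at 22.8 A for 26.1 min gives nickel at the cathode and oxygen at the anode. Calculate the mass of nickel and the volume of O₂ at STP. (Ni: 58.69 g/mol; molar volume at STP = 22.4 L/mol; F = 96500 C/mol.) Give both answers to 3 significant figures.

Q = 22.8 × 1566 = 35700 C; n(e⁻) = 35700 / 96500 = 0.3699 mol
Cathode: Ni²⁺ + 2e⁻ → Ni → n(Ni) = 0.3699/2 = 0.1850 mol → 10.9 g
Anode: 2H₂O → O₂ + 4H⁺ + 4e⁻ → n(O₂) = 0.3699/4 = 0.09248 mol → 2.07 L

10.9 g Ni; 2.07 L O₂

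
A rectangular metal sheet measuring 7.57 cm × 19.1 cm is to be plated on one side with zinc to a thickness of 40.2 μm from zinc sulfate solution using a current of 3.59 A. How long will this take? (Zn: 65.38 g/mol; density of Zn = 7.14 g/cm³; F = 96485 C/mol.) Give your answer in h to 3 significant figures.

Plated area = 7.57 × 19.1 = 144.6 cm²
Volume = 144.6 × 40.2×10⁻⁴ cm = 0.5813 cm³
m(Zn) = 0.5813 × 7.14 = 4.150 g
n(Zn) = 4.150 / 65.38 = 0.06348 mol; n(e⁻) = 2 × 0.06348 = 0.1270 mol
Q = 0.1270 × 96485 = 12250 C
t = 12250 / 3.59 = 3412 s = 0.948 h

0.948 h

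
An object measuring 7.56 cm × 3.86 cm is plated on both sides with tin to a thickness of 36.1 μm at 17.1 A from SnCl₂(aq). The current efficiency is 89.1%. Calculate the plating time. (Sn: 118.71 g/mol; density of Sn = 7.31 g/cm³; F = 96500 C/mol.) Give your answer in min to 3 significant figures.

Plated area = 2 × 7.56 × 3.86 = 58.36 cm²
Volume = 58.36 × 36.1×10⁻⁴ cm = 0.2107 cm³
m(Sn) = 0.2107 × 7.31 = 1.540 g
n(Sn) = 1.540 / 118.71 = 0.01297 mol; n(e⁻) = 2 × 0.01297 = 0.02594 mol
Q = 0.02594 × 96500 / 0.891 = 2809 C
t = 2809 / 17.1 = 164.3 s = 2.74 min

2.74 min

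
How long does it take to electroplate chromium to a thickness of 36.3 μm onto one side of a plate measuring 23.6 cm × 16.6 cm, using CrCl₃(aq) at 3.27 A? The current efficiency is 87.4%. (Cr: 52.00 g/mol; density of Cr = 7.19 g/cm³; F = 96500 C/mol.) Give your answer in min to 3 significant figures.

Plated area = 23.6 × 16.6 = 391.8 cm²
Volume = 391.8 × 36.3×10⁻⁴ cm = 1.422 cm³
m(Cr) = 1.422 × 7.19 = 10.22 g
n(Cr) = 10.22 / 52.00 = 0.1965 mol; n(e⁻) = 3 × 0.1965 = 0.5895 mol
Q = 0.5895 × 96500 / 0.874 = 65090 C
t = 65090 / 3.27 = 19910 s = 332 min

332 min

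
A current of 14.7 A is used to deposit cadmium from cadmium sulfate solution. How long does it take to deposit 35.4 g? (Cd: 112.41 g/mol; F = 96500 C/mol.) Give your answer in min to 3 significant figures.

68.9 min

n(Cd) = 35.4 / 112.41 = 0.3149 mol
Cd²⁺ + 2e⁻ → Cd, so n(e⁻) = 2 × 0.3149 = 0.6298 mol
Q = 0.6298 × 96500 = 60780 C
t = Q / I = 60780 / 14.7 = 4135 s = 68.9 min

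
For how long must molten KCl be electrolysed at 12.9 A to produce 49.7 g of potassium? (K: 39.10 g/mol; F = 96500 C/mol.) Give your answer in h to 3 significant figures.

n(K) = 49.7 / 39.10 = 1.271 mol
K⁺ + e⁻ → K, so n(e⁻) = 1.271 mol
Q = 1.271 × 96500 = 1.227×10^5 C
t = Q / I = 1.227×10^5 / 12.9 = 9512 s = 2.64 h

2.64 h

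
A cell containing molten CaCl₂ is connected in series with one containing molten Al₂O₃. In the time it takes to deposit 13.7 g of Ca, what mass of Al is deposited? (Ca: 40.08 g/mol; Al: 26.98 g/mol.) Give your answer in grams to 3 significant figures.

n(Ca) = 13.7 / 40.08 = 0.3418 mol
Ca²⁺ + 2e⁻ → Ca, so n(e⁻) = 2 × 0.3418 = 0.6836 mol
Same current for the same time ⇒ same n(e⁻) = 0.6836 mol in both cells.
Al³⁺ + 3e⁻ → Al, so n(Al) = 0.6836 / 3 = 0.2279 mol
m(Al) = 0.2279 × 26.98 = 6.15 g

6.15 g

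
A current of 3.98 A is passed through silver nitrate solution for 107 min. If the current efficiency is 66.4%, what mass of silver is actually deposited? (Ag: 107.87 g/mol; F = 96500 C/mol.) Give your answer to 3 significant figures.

Q = 3.98 × 6420 = 25550 C
n(e⁻) = 25550 / 96500 = 0.2648 mol
Ag⁺ + e⁻ → Ag, so theoretical m(Ag) = 0.2648 × 107.87 = 28.56 g
Actual mass = 66.4% × 28.56 = 19.0 g

19.0 g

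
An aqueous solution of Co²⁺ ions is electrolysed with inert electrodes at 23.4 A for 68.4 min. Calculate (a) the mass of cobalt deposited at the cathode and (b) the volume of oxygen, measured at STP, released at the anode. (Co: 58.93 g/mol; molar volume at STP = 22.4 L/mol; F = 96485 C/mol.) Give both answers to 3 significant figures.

Q = 23.4 × 4104 = 96030 C; n(e⁻) = 96030 / 96485 = 0.9953 mol
Cathode: Co²⁺ + 2e⁻ → Co → n(Co) = 0.9953/2 = 0.4977 mol → 29.3 g
Anode: 2H₂O → O₂ + 4H⁺ + 4e⁻ → n(O₂) = 0.9953/4 = 0.2488 mol → 5.57 L

29.3 g Co; 5.57 L O₂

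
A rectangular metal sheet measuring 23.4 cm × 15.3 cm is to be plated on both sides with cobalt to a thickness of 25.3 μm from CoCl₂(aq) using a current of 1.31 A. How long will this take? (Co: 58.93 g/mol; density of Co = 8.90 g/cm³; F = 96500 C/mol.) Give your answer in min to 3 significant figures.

Plated area = 2 × 23.4 × 15.3 = 716.0 cm²
Volume = 716.0 × 25.3×10⁻⁴ cm = 1.811 cm³
m(Co) = 1.811 × 8.90 = 16.12 g
n(Co) = 16.12 / 58.93 = 0.2735 mol; n(e⁻) = 2 × 0.2735 = 0.5470 mol
Q = 0.5470 × 96500 = 52790 C
t = 52790 / 1.31 = 40300 s = 672 min

672 min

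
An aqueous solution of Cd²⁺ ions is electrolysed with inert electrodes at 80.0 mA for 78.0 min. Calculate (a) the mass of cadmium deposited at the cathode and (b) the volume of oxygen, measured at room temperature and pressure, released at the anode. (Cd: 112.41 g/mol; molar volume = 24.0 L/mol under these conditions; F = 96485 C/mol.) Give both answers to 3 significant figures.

Q = 0.0800 × 4680 = 374.4 C; n(e⁻) = 374.4 / 96485 = 0.003880 mol
Cathode: Cd²⁺ + 2e⁻ → Cd → n(Cd) = 0.003880/2 = 0.001940 mol → 0.218 g
Anode: 2H₂O → O₂ + 4H⁺ + 4e⁻ → n(O₂) = 0.003880/4 = 9.700×10^-4 mol → 0.0233 L

0.218 g Cd; 0.0233 L O₂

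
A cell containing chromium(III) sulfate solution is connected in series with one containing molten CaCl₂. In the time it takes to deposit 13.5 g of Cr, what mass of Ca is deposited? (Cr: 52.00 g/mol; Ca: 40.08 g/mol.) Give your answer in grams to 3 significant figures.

15.6 g

n(Cr) = 13.5 / 52.00 = 0.2596 mol
Cr³⁺ + 3e⁻ → Cr, so n(e⁻) = 3 × 0.2596 = 0.7788 mol
The cells are in series, so the same charge (and hence the same n(e⁻) = 0.7788 mol) passes through both.
Ca²⁺ + 2e⁻ → Ca, so n(Ca) = 0.7788 / 2 = 0.3894 mol
m(Ca) = 0.3894 × 40.08 = 15.6 g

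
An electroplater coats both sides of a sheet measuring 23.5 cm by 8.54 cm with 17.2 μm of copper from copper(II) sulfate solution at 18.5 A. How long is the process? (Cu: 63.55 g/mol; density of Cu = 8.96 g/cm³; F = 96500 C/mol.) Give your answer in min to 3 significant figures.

Plated area = 2 × 23.5 × 8.54 = 401.4 cm²
Volume = 401.4 × 17.2×10⁻⁴ cm = 0.6904 cm³
m(Cu) = 0.6904 × 8.96 = 6.186 g
n(Cu) = 6.186 / 63.55 = 0.09734 mol; n(e⁻) = 2 × 0.09734 = 0.1947 mol
Q = 0.1947 × 96500 = 18790 C
t = 18790 / 18.5 = 1016 s = 16.9 min

16.9 min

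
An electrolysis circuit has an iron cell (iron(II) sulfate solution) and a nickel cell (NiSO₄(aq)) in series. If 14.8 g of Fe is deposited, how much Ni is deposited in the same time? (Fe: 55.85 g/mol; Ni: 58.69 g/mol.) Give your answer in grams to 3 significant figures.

n(Fe) = 14.8 / 55.85 = 0.2650 mol
Fe²⁺ + 2e⁻ → Fe, so n(e⁻) = 2 × 0.2650 = 0.5300 mol
Same current for the same time ⇒ same n(e⁻) = 0.5300 mol in both cells.
Ni²⁺ + 2e⁻ → Ni, so n(Ni) = 0.5300 / 2 = 0.2650 mol
m(Ni) = 0.2650 × 58.69 = 15.6 g

15.6 g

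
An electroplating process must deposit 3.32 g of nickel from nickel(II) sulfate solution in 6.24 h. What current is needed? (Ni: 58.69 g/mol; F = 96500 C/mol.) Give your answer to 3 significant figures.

n(Ni) = 3.32 / 58.69 = 0.05657 mol
Ni²⁺ + 2e⁻ → Ni, so n(e⁻) = 2 × 0.05657 = 0.1131 mol
Q = 0.1131 × 96500 = 10910 C
I = Q / t = 10910 / 22464 s = 0.486 A

0.486 A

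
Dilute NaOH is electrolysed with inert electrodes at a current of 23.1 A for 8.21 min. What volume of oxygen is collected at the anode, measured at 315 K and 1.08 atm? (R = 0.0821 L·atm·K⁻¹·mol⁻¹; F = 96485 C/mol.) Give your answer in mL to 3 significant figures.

706 mL

Charge passed = 23.1 × 492.6 = 11380 C
Moles of electrons = 11380 / 96485 = 0.1179 mol
2H₂O → O₂ + 4H⁺ + 4e⁻, so n(O₂) = 0.1179 / 4 = 0.02948 mol
V = nRT/P = 0.02948 × 0.0821 × 315 / 1.08 = 0.7059 L
= 706 mL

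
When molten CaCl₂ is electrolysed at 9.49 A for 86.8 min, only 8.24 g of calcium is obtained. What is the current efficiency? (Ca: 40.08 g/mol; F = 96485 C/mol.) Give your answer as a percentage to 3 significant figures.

Q = 9.49 × 5208 = 49420 C
n(e⁻) = 49420 / 96485 = 0.5122 mol
Ca²⁺ + 2e⁻ → Ca, so theoretical n(Ca) = 0.2561 mol → 10.26 g
Efficiency = 8.24 / 10.26 = 0.8031 = 80.3%

80.3%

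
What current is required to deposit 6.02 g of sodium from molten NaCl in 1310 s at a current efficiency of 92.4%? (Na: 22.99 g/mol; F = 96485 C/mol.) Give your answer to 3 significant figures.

20.9 A

n(Na) = 6.02 / 22.99 = 0.2619 mol
Na⁺ + e⁻ → Na, so n(e⁻) = 0.2619 mol
Q = 0.2619 × 96485 / 0.924 = 27350 C
I = Q / t = 27350 / 1310 s = 20.9 A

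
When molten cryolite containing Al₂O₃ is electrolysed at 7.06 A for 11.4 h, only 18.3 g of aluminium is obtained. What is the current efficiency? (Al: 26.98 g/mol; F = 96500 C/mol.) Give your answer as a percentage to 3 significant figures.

Q = 7.06 × 41040 = 2.897×10^5 C
n(e⁻) = 2.897×10^5 / 96500 = 3.002 mol
Al³⁺ + 3e⁻ → Al, so theoretical n(Al) = 1.001 mol → 27.01 g
Efficiency = 18.3 / 27.01 = 0.6775 = 67.8%

67.8%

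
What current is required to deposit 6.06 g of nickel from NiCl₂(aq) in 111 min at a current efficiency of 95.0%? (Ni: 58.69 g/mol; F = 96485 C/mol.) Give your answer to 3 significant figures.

3.15 A

n(Ni) = 6.06 / 58.69 = 0.1033 mol
Ni²⁺ + 2e⁻ → Ni, so n(e⁻) = 2 × 0.1033 = 0.2066 mol
Q = 0.2066 × 96485 / 0.950 = 20980 C
I = Q / t = 20980 / 6660 s = 3.15 A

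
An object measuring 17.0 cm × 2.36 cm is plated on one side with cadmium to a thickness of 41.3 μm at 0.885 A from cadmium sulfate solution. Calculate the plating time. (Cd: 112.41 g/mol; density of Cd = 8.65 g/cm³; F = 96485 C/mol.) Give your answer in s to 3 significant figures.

Plated area = 17.0 × 2.36 = 40.12 cm²
Volume = 40.12 × 41.3×10⁻⁴ cm = 0.1657 cm³
m(Cd) = 0.1657 × 8.65 = 1.433 g
n(Cd) = 1.433 / 112.41 = 0.01275 mol; n(e⁻) = 2 × 0.01275 = 0.02550 mol
Q = 0.02550 × 96485 = 2460 C
t = 2460 / 0.885 = 2780 s

2780 s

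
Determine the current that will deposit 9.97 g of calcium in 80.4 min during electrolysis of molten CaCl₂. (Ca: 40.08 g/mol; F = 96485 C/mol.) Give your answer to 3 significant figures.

n(Ca) = 9.97 / 40.08 = 0.2488 mol
Ca²⁺ + 2e⁻ → Ca, so n(e⁻) = 2 × 0.2488 = 0.4976 mol
Q = 0.4976 × 96485 = 48010 C
I = Q / t = 48010 / 4824 s = 9.95 A

9.95 A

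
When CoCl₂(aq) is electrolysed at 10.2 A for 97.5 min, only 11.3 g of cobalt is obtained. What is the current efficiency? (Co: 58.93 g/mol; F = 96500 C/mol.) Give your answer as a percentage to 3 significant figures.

Q = 10.2 × 5850 = 59670 C
n(e⁻) = 59670 / 96500 = 0.6183 mol
Co²⁺ + 2e⁻ → Co, so theoretical n(Co) = 0.3092 mol → 18.22 g
Efficiency = 11.3 / 18.22 = 0.6202 = 62.0%

62.0%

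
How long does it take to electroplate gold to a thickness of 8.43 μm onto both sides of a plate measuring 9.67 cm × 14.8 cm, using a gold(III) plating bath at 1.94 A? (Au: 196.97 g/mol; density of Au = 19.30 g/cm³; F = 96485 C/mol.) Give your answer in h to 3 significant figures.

0.980 h

Plated area = 2 × 9.67 × 14.8 = 286.2 cm²
Volume = 286.2 × 8.43×10⁻⁴ cm = 0.2413 cm³
m(Au) = 0.2413 × 19.30 = 4.657 g
n(Au) = 4.657 / 196.97 = 0.02364 mol; n(e⁻) = 3 × 0.02364 = 0.07092 mol
Q = 0.07092 × 96485 = 6843 C
t = 6843 / 1.94 = 3527 s = 0.980 h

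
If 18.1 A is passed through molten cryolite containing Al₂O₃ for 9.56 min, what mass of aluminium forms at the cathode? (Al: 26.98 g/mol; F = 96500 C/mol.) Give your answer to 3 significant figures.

Charge passed = 18.1 × 573.6 = 10380 C
n(e⁻) = 10380 / 96500 = 0.1076 mol
Al³⁺ + 3e⁻ → Al, so n(Al) = 0.1076 / 3 = 0.03587 mol
m = 0.03587 × 26.98 = 0.968 g

0.968 g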